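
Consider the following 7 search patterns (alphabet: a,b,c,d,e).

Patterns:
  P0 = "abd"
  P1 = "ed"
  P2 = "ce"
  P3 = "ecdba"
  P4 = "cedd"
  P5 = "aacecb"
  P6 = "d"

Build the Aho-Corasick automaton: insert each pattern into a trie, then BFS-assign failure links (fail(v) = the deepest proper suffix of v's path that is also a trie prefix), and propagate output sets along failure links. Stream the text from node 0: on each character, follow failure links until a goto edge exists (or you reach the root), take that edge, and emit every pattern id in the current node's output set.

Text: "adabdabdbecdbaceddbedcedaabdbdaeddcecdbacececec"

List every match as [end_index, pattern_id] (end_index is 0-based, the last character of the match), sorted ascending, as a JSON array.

Build:
Trie (insert patterns):
  n0 'ε': a→1 c→6 d→19 e→4
  n1 'a': a→14 b→2
  n2 'ab': d→3
  n3 'abd': ·  [P0 ends]
  n4 'e': c→8 d→5
  n5 'ed': ·  [P1 ends]
  n6 'c': e→7
  n7 'ce': d→12  [P2 ends]
  n8 'ec': d→9
  n9 'ecd': b→10
  n10 'ecdb': a→11
  n11 'ecdba': ·  [P3 ends]
  n12 'ced': d→13
  n13 'cedd': ·  [P4 ends]
  n14 'aa': c→15
  n15 'aac': e→16
  n16 'aace': c→17
  n17 'aacec': b→18
  n18 'aacecb': ·  [P5 ends]
  n19 'd': ·  [P6 ends]

Failure links (BFS by depth):
  n1('a'): parent n0 fail=0; on 'a' 0 → fail=0;  out ∅∪∅=∅
  n4('e'): parent n0 fail=0; on 'e' 0 → fail=0;  out ∅∪∅=∅
  n6('c'): parent n0 fail=0; on 'c' 0 → fail=0;  out ∅∪∅=∅
  n19('d'): parent n0 fail=0; on 'd' 0 → fail=0;  out {6}∪∅={6}
  n2('ab'): parent n1 fail=0; on 'b' 0 → fail=0;  out ∅∪∅=∅
  n5('ed'): parent n4 fail=0; on 'd' 0 → fail=19;  out {1}∪{6}={1,6}
  n7('ce'): parent n6 fail=0; on 'e' 0 → fail=4;  out {2}∪∅={2}
  n8('ec'): parent n4 fail=0; on 'c' 0 → fail=6;  out ∅∪∅=∅
  n14('aa'): parent n1 fail=0; on 'a' 0 → fail=1;  out ∅∪∅=∅
  n3('abd'): parent n2 fail=0; on 'd' 0 → fail=19;  out {0}∪{6}={0,6}
  n9('ecd'): parent n8 fail=6; on 'd' 6→0 → fail=19;  out ∅∪{6}={6}
  n12('ced'): parent n7 fail=4; on 'd' 4 → fail=5;  out ∅∪{1,6}={1,6}
  n15('aac'): parent n14 fail=1; on 'c' 1→0 → fail=6;  out ∅∪∅=∅
  n10('ecdb'): parent n9 fail=19; on 'b' 19→0 → fail=0;  out ∅∪∅=∅
  n13('cedd'): parent n12 fail=5; on 'd' 5→19→0 → fail=19;  out {4}∪{6}={4,6}
  n16('aace'): parent n15 fail=6; on 'e' 6 → fail=7;  out ∅∪{2}={2}
  n11('ecdba'): parent n10 fail=0; on 'a' 0 → fail=1;  out {3}∪∅={3}
  n17('aacec'): parent n16 fail=7; on 'c' 7→4 → fail=8;  out ∅∪∅=∅
  n18('aacecb'): parent n17 fail=8; on 'b' 8→6→0 → fail=0;  out {5}∪∅={5}

Run:
pos 0 'a': at 1
pos 1 'd': at 19 ·f  → match P6@[1:1]
pos 2 'a': at 1 ·f
pos 3 'b': at 2
pos 4 'd': at 3  → match P0@[2:4],P6@[4:4]
pos 5 'a': at 1 ·f
pos 6 'b': at 2
pos 7 'd': at 3  → match P0@[5:7],P6@[7:7]
pos 8 'b': at 0 ·f
pos 9 'e': at 4
pos 10 'c': at 8
pos 11 'd': at 9  → match P6@[11:11]
pos 12 'b': at 10
pos 13 'a': at 11  → match P3@[9:13]
pos 14 'c': at 6 ·f
pos 15 'e': at 7  → match P2@[14:15]
pos 16 'd': at 12  → match P1@[15:16],P6@[16:16]
pos 17 'd': at 13  → match P4@[14:17],P6@[17:17]
pos 18 'b': at 0 ·f
pos 19 'e': at 4
pos 20 'd': at 5  → match P1@[19:20],P6@[20:20]
pos 21 'c': at 6 ·f
pos 22 'e': at 7  → match P2@[21:22]
pos 23 'd': at 12  → match P1@[22:23],P6@[23:23]
pos 24 'a': at 1 ·f
pos 25 'a': at 14
pos 26 'b': at 2 ·f
pos 27 'd': at 3  → match P0@[25:27],P6@[27:27]
pos 28 'b': at 0 ·f
pos 29 'd': at 19  → match P6@[29:29]
pos 30 'a': at 1 ·f
pos 31 'e': at 4 ·f
pos 32 'd': at 5  → match P1@[31:32],P6@[32:32]
pos 33 'd': at 19 ·f  → match P6@[33:33]
pos 34 'c': at 6 ·f
pos 35 'e': at 7  → match P2@[34:35]
pos 36 'c': at 8 ·f
pos 37 'd': at 9  → match P6@[37:37]
pos 38 'b': at 10
pos 39 'a': at 11  → match P3@[35:39]
pos 40 'c': at 6 ·f
pos 41 'e': at 7  → match P2@[40:41]
pos 42 'c': at 8 ·f
pos 43 'e': at 7 ·f  → match P2@[42:43]
pos 44 'c': at 8 ·f
pos 45 'e': at 7 ·f  → match P2@[44:45]
pos 46 'c': at 8 ·f

Matches: [[1,6],[4,0],[4,6],[7,0],[7,6],[11,6],[13,3],[15,2],[16,1],[16,6],[17,4],[17,6],[20,1],[20,6],[22,2],[23,1],[23,6],[27,0],[27,6],[29,6],[32,1],[32,6],[33,6],[35,2],[37,6],[39,3],[41,2],[43,2],[45,2]]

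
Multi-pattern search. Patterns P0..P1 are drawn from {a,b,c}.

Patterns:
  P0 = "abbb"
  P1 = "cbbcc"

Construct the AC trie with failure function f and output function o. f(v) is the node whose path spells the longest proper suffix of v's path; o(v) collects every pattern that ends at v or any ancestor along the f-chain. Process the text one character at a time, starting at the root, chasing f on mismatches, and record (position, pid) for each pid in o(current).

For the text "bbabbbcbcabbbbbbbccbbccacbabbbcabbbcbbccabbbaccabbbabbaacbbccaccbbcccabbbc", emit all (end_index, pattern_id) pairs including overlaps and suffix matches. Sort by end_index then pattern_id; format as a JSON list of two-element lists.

Construct AC machine:
Trie nodes:
  0='ε' goto a→1 c→5
  1='a' goto b→2
  2='ab' goto b→3
  3='abb' goto b→4
  4='abbb' goto ·  ←P0
  5='c' goto b→6
  6='cb' goto b→7
  7='cbb' goto c→8
  8='cbbc' goto c→9
  9='cbbcc' goto ·  ←P1

BFS fail/out derivation:
  fail(1) 'a': from fail(0)=0 chase 'a': 0 ⇒ 0;  out=∅∪out(0)=∅
  fail(5) 'c': from fail(0)=0 chase 'c': 0 ⇒ 0;  out=∅∪out(0)=∅
  fail(2) 'ab': from fail(1)=0 chase 'b': 0 ⇒ 0;  out=∅∪out(0)=∅
  fail(6) 'cb': from fail(5)=0 chase 'b': 0 ⇒ 0;  out=∅∪out(0)=∅
  fail(3) 'abb': from fail(2)=0 chase 'b': 0 ⇒ 0;  out=∅∪out(0)=∅
  fail(7) 'cbb': from fail(6)=0 chase 'b': 0 ⇒ 0;  out=∅∪out(0)=∅
  fail(4) 'abbb': from fail(3)=0 chase 'b': 0 ⇒ 0;  out={0}∪out(0)={0}
  fail(8) 'cbbc': from fail(7)=0 chase 'c': 0 ⇒ 5;  out=∅∪out(5)=∅
  fail(9) 'cbbcc': from fail(8)=5 chase 'c': 5→0 ⇒ 5;  out={1}∪out(5)={1}

Text stream:
[0] read 'b'  n0⇒n0
[1] read 'b'  n0⇒n0
[2] read 'a'  n0⇒n1
[3] read 'b'  n1⇒n2
[4] read 'b'  n2⇒n3
[5] read 'b'  n3⇒n4  → match P0@[2:5]
[6] read 'c'  n4⇒n5 (fail-walked)
[7] read 'b'  n5⇒n6
[8] read 'c'  n6⇒n5 (fail-walked)
[9] read 'a'  n5⇒n1 (fail-walked)
[10] read 'b'  n1⇒n2
[11] read 'b'  n2⇒n3
[12] read 'b'  n3⇒n4  → match P0@[9:12]
[13] read 'b'  n4⇒n0 (fail-walked)
[14] read 'b'  n0⇒n0
[15] read 'b'  n0⇒n0
[16] read 'b'  n0⇒n0
[17] read 'c'  n0⇒n5
[18] read 'c'  n5⇒n5 (fail-walked)
[19] read 'b'  n5⇒n6
[20] read 'b'  n6⇒n7
[21] read 'c'  n7⇒n8
[22] read 'c'  n8⇒n9  → match P1@[18:22]
[23] read 'a'  n9⇒n1 (fail-walked)
[24] read 'c'  n1⇒n5 (fail-walked)
[25] read 'b'  n5⇒n6
[26] read 'a'  n6⇒n1 (fail-walked)
[27] read 'b'  n1⇒n2
[28] read 'b'  n2⇒n3
[29] read 'b'  n3⇒n4  → match P0@[26:29]
[30] read 'c'  n4⇒n5 (fail-walked)
[31] read 'a'  n5⇒n1 (fail-walked)
[32] read 'b'  n1⇒n2
[33] read 'b'  n2⇒n3
[34] read 'b'  n3⇒n4  → match P0@[31:34]
[35] read 'c'  n4⇒n5 (fail-walked)
[36] read 'b'  n5⇒n6
[37] read 'b'  n6⇒n7
[38] read 'c'  n7⇒n8
[39] read 'c'  n8⇒n9  → match P1@[35:39]
[40] read 'a'  n9⇒n1 (fail-walked)
[41] read 'b'  n1⇒n2
[42] read 'b'  n2⇒n3
[43] read 'b'  n3⇒n4  → match P0@[40:43]
[44] read 'a'  n4⇒n1 (fail-walked)
[45] read 'c'  n1⇒n5 (fail-walked)
[46] read 'c'  n5⇒n5 (fail-walked)
[47] read 'a'  n5⇒n1 (fail-walked)
[48] read 'b'  n1⇒n2
[49] read 'b'  n2⇒n3
[50] read 'b'  n3⇒n4  → match P0@[47:50]
[51] read 'a'  n4⇒n1 (fail-walked)
[52] read 'b'  n1⇒n2
[53] read 'b'  n2⇒n3
[54] read 'a'  n3⇒n1 (fail-walked)
[55] read 'a'  n1⇒n1 (fail-walked)
[56] read 'c'  n1⇒n5 (fail-walked)
[57] read 'b'  n5⇒n6
[58] read 'b'  n6⇒n7
[59] read 'c'  n7⇒n8
[60] read 'c'  n8⇒n9  → match P1@[56:60]
[61] read 'a'  n9⇒n1 (fail-walked)
[62] read 'c'  n1⇒n5 (fail-walked)
[63] read 'c'  n5⇒n5 (fail-walked)
[64] read 'b'  n5⇒n6
[65] read 'b'  n6⇒n7
[66] read 'c'  n7⇒n8
[67] read 'c'  n8⇒n9  → match P1@[63:67]
[68] read 'c'  n9⇒n5 (fail-walked)
[69] read 'a'  n5⇒n1 (fail-walked)
[70] read 'b'  n1⇒n2
[71] read 'b'  n2⇒n3
[72] read 'b'  n3⇒n4  → match P0@[69:72]
[73] read 'c'  n4⇒n5 (fail-walked)

Matches: [[5,0],[12,0],[22,1],[29,0],[34,0],[39,1],[43,0],[50,0],[60,1],[67,1],[72,0]]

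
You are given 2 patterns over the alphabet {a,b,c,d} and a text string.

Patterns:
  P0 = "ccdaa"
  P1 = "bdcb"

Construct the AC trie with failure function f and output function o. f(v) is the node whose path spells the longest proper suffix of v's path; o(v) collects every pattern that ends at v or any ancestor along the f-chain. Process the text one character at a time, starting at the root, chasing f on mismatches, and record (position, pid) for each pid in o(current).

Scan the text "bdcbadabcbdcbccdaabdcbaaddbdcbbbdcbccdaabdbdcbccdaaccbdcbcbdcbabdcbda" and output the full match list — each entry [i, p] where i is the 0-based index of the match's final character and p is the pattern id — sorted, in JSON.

Construct AC machine:
Trie nodes:
  0='ε' goto b→6 c→1
  1='c' goto c→2
  2='cc' goto d→3
  3='ccd' goto a→4
  4='ccda' goto a→5
  5='ccdaa' goto ·  [P0 ends]
  6='b' goto d→7
  7='bd' goto c→8
  8='bdc' goto b→9
  9='bdcb' goto ·  [P1 ends]

BFS fail/out derivation:
  n1('c'): parent n0 fail=0; on 'c' 0 → fail=0;  out ∅∪∅=∅
  n6('b'): parent n0 fail=0; on 'b' 0 → fail=0;  out ∅∪∅=∅
  n2('cc'): parent n1 fail=0; on 'c' 0 → fail=1;  out ∅∪∅=∅
  n7('bd'): parent n6 fail=0; on 'd' 0 → fail=0;  out ∅∪∅=∅
  n3('ccd'): parent n2 fail=1; on 'd' 1→0 → fail=0;  out ∅∪∅=∅
  n8('bdc'): parent n7 fail=0; on 'c' 0 → fail=1;  out ∅∪∅=∅
  n4('ccda'): parent n3 fail=0; on 'a' 0 → fail=0;  out ∅∪∅=∅
  n9('bdcb'): parent n8 fail=1; on 'b' 1→0 → fail=6;  out {1}∪∅={1}
  n5('ccdaa'): parent n4 fail=0; on 'a' 0 → fail=0;  out {0}∪∅={0}

Run:
pos 0 'b': at 6
pos 1 'd': at 7
pos 2 'c': at 8
pos 3 'b': at 9  ** P1@[0:3]
pos 4 'a': at 0 (fail-walked)
pos 5 'd': at 0
pos 6 'a': at 0
pos 7 'b': at 6
pos 8 'c': at 1 (fail-walked)
pos 9 'b': at 6 (fail-walked)
pos 10 'd': at 7
pos 11 'c': at 8
pos 12 'b': at 9  ** P1@[9:12]
pos 13 'c': at 1 (fail-walked)
pos 14 'c': at 2
pos 15 'd': at 3
pos 16 'a': at 4
pos 17 'a': at 5  ** P0@[13:17]
pos 18 'b': at 6 (fail-walked)
pos 19 'd': at 7
pos 20 'c': at 8
pos 21 'b': at 9  ** P1@[18:21]
pos 22 'a': at 0 (fail-walked)
pos 23 'a': at 0
pos 24 'd': at 0
pos 25 'd': at 0
pos 26 'b': at 6
pos 27 'd': at 7
pos 28 'c': at 8
pos 29 'b': at 9  ** P1@[26:29]
pos 30 'b': at 6 (fail-walked)
pos 31 'b': at 6 (fail-walked)
pos 32 'd': at 7
pos 33 'c': at 8
pos 34 'b': at 9  ** P1@[31:34]
pos 35 'c': at 1 (fail-walked)
pos 36 'c': at 2
pos 37 'd': at 3
pos 38 'a': at 4
pos 39 'a': at 5  ** P0@[35:39]
pos 40 'b': at 6 (fail-walked)
pos 41 'd': at 7
pos 42 'b': at 6 (fail-walked)
pos 43 'd': at 7
pos 44 'c': at 8
pos 45 'b': at 9  ** P1@[42:45]
pos 46 'c': at 1 (fail-walked)
pos 47 'c': at 2
pos 48 'd': at 3
pos 49 'a': at 4
pos 50 'a': at 5  ** P0@[46:50]
pos 51 'c': at 1 (fail-walked)
pos 52 'c': at 2
pos 53 'b': at 6 (fail-walked)
pos 54 'd': at 7
pos 55 'c': at 8
pos 56 'b': at 9  ** P1@[53:56]
pos 57 'c': at 1 (fail-walked)
pos 58 'b': at 6 (fail-walked)
pos 59 'd': at 7
pos 60 'c': at 8
pos 61 'b': at 9  ** P1@[58:61]
pos 62 'a': at 0 (fail-walked)
pos 63 'b': at 6
pos 64 'd': at 7
pos 65 'c': at 8
pos 66 'b': at 9  ** P1@[63:66]
pos 67 'd': at 7 (fail-walked)
pos 68 'a': at 0 (fail-walked)

All matches (sorted): [[3,1],[12,1],[17,0],[21,1],[29,1],[34,1],[39,0],[45,1],[50,0],[56,1],[61,1],[66,1]]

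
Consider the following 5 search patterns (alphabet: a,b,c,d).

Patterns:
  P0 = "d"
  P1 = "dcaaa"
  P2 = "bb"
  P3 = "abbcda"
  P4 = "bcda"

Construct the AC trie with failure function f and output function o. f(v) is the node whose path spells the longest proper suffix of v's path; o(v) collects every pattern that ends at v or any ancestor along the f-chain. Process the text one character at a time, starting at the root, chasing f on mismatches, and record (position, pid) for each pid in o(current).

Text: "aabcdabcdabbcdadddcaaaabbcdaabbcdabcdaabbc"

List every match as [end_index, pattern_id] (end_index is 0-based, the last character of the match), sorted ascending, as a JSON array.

Build:
Trie nodes:
  n0 'ε': a→8 b→6 d→1
  n1 'd': c→2  ←P0
  n2 'dc': a→3
  n3 'dca': a→4
  n4 'dcaa': a→5
  n5 'dcaaa': ·  ←P1
  n6 'b': b→7 c→14
  n7 'bb': ·  ←P2
  n8 'a': b→9
  n9 'ab': b→10
  n10 'abb': c→11
  n11 'abbc': d→12
  n12 'abbcd': a→13
  n13 'abbcda': ·  ←P3
  n14 'bc': d→15
  n15 'bcd': a→16
  n16 'bcda': ·  ←P4

BFS fail/out derivation:
  n1('d'): parent n0 fail=0; on 'd' 0 → fail=0;  out {0}∪∅={0}
  n6('b'): parent n0 fail=0; on 'b' 0 → fail=0;  out ∅∪∅=∅
  n8('a'): parent n0 fail=0; on 'a' 0 → fail=0;  out ∅∪∅=∅
  n2('dc'): parent n1 fail=0; on 'c' 0 → fail=0;  out ∅∪∅=∅
  n7('bb'): parent n6 fail=0; on 'b' 0 → fail=6;  out {2}∪∅={2}
  n9('ab'): parent n8 fail=0; on 'b' 0 → fail=6;  out ∅∪∅=∅
  n14('bc'): parent n6 fail=0; on 'c' 0 → fail=0;  out ∅∪∅=∅
  n3('dca'): parent n2 fail=0; on 'a' 0 → fail=8;  out ∅∪∅=∅
  n10('abb'): parent n9 fail=6; on 'b' 6 → fail=7;  out ∅∪{2}={2}
  n15('bcd'): parent n14 fail=0; on 'd' 0 → fail=1;  out ∅∪{0}={0}
  n4('dcaa'): parent n3 fail=8; on 'a' 8→0 → fail=8;  out ∅∪∅=∅
  n11('abbc'): parent n10 fail=7; on 'c' 7→6 → fail=14;  out ∅∪∅=∅
  n16('bcda'): parent n15 fail=1; on 'a' 1→0 → fail=8;  out {4}∪∅={4}
  n5('dcaaa'): parent n4 fail=8; on 'a' 8→0 → fail=8;  out {1}∪∅={1}
  n12('abbcd'): parent n11 fail=14; on 'd' 14 → fail=15;  out ∅∪{0}={0}
  n13('abbcda'): parent n12 fail=15; on 'a' 15 → fail=16;  out {3}∪{4}={3,4}

Scan:
pos 0 'a': at 8
pos 1 'a': at 8 (via fail)
pos 2 'b': at 9
pos 3 'c': at 14 (via fail)
pos 4 'd': at 15  ** P0@[4:4]
pos 5 'a': at 16  ** P4@[2:5]
pos 6 'b': at 9 (via fail)
pos 7 'c': at 14 (via fail)
pos 8 'd': at 15  ** P0@[8:8]
pos 9 'a': at 16  ** P4@[6:9]
pos 10 'b': at 9 (via fail)
pos 11 'b': at 10  ** P2@[10:11]
pos 12 'c': at 11
pos 13 'd': at 12  ** P0@[13:13]
pos 14 'a': at 13  ** P3@[9:14],P4@[11:14]
pos 15 'd': at 1 (via fail)  ** P0@[15:15]
pos 16 'd': at 1 (via fail)  ** P0@[16:16]
pos 17 'd': at 1 (via fail)  ** P0@[17:17]
pos 18 'c': at 2
pos 19 'a': at 3
pos 20 'a': at 4
pos 21 'a': at 5  ** P1@[17:21]
pos 22 'a': at 8 (via fail)
pos 23 'b': at 9
pos 24 'b': at 10  ** P2@[23:24]
pos 25 'c': at 11
pos 26 'd': at 12  ** P0@[26:26]
pos 27 'a': at 13  ** P3@[22:27],P4@[24:27]
pos 28 'a': at 8 (via fail)
pos 29 'b': at 9
pos 30 'b': at 10  ** P2@[29:30]
pos 31 'c': at 11
pos 32 'd': at 12  ** P0@[32:32]
pos 33 'a': at 13  ** P3@[28:33],P4@[30:33]
pos 34 'b': at 9 (via fail)
pos 35 'c': at 14 (via fail)
pos 36 'd': at 15  ** P0@[36:36]
pos 37 'a': at 16  ** P4@[34:37]
pos 38 'a': at 8 (via fail)
pos 39 'b': at 9
pos 40 'b': at 10  ** P2@[39:40]
pos 41 'c': at 11

All matches (sorted): [[4,0],[5,4],[8,0],[9,4],[11,2],[13,0],[14,3],[14,4],[15,0],[16,0],[17,0],[21,1],[24,2],[26,0],[27,3],[27,4],[30,2],[32,0],[33,3],[33,4],[36,0],[37,4],[40,2]]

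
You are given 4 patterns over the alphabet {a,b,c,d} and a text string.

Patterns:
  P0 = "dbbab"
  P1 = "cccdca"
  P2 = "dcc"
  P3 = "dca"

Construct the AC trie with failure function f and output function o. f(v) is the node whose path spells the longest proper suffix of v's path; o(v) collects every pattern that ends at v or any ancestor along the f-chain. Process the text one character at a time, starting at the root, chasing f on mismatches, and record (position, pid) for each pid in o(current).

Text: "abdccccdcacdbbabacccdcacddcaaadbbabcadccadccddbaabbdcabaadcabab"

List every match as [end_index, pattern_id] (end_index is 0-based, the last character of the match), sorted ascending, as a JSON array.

Construct AC machine:
Trie nodes:
  0='ε' goto c→6 d→1
  1='d' goto b→2 c→12
  2='db' goto b→3
  3='dbb' goto a→4
  4='dbba' goto b→5
  5='dbbab' goto ·  [P0 ends]
  6='c' goto c→7
  7='cc' goto c→8
  8='ccc' goto d→9
  9='cccd' goto c→10
  10='cccdc' goto a→11
  11='cccdca' goto ·  [P1 ends]
  12='dc' goto a→14 c→13
  13='dcc' goto ·  [P2 ends]
  14='dca' goto ·  [P3 ends]

BFS fail/out derivation:
  fail(1) 'd': from fail(0)=0 chase 'd': 0 ⇒ 0;  out=∅∪out(0)=∅
  fail(6) 'c': from fail(0)=0 chase 'c': 0 ⇒ 0;  out=∅∪out(0)=∅
  fail(2) 'db': from fail(1)=0 chase 'b': 0 ⇒ 0;  out=∅∪out(0)=∅
  fail(7) 'cc': from fail(6)=0 chase 'c': 0 ⇒ 6;  out=∅∪out(6)=∅
  fail(12) 'dc': from fail(1)=0 chase 'c': 0 ⇒ 6;  out=∅∪out(6)=∅
  fail(3) 'dbb': from fail(2)=0 chase 'b': 0 ⇒ 0;  out=∅∪out(0)=∅
  fail(8) 'ccc': from fail(7)=6 chase 'c': 6 ⇒ 7;  out=∅∪out(7)=∅
  fail(13) 'dcc': from fail(12)=6 chase 'c': 6 ⇒ 7;  out={2}∪out(7)={2}
  fail(14) 'dca': from fail(12)=6 chase 'a': 6→0 ⇒ 0;  out={3}∪out(0)={3}
  fail(4) 'dbba': from fail(3)=0 chase 'a': 0 ⇒ 0;  out=∅∪out(0)=∅
  fail(9) 'cccd': from fail(8)=7 chase 'd': 7→6→0 ⇒ 1;  out=∅∪out(1)=∅
  fail(5) 'dbbab': from fail(4)=0 chase 'b': 0 ⇒ 0;  out={0}∪out(0)={0}
  fail(10) 'cccdc': from fail(9)=1 chase 'c': 1 ⇒ 12;  out=∅∪out(12)=∅
  fail(11) 'cccdca': from fail(10)=12 chase 'a': 12 ⇒ 14;  out={1}∪out(14)={1,3}

Run:
i=0 'a': node 0→0
i=1 'b': node 0→0
i=2 'd': node 0→1
i=3 'c': node 1→12
i=4 'c': node 12→13  → match P2@[2:4]
i=5 'c': node 13→8 (fail-walked)
i=6 'c': node 8→8 (fail-walked)
i=7 'd': node 8→9
i=8 'c': node 9→10
i=9 'a': node 10→11  → match P1@[4:9],P3@[7:9]
i=10 'c': node 11→6 (fail-walked)
i=11 'd': node 6→1 (fail-walked)
i=12 'b': node 1→2
i=13 'b': node 2→3
i=14 'a': node 3→4
i=15 'b': node 4→5  → match P0@[11:15]
i=16 'a': node 5→0 (fail-walked)
i=17 'c': node 0→6
i=18 'c': node 6→7
i=19 'c': node 7→8
i=20 'd': node 8→9
i=21 'c': node 9→10
i=22 'a': node 10→11  → match P1@[17:22],P3@[20:22]
i=23 'c': node 11→6 (fail-walked)
i=24 'd': node 6→1 (fail-walked)
i=25 'd': node 1→1 (fail-walked)
i=26 'c': node 1→12
i=27 'a': node 12→14  → match P3@[25:27]
i=28 'a': node 14→0 (fail-walked)
i=29 'a': node 0→0
i=30 'd': node 0→1
i=31 'b': node 1→2
i=32 'b': node 2→3
i=33 'a': node 3→4
i=34 'b': node 4→5  → match P0@[30:34]
i=35 'c': node 5→6 (fail-walked)
i=36 'a': node 6→0 (fail-walked)
i=37 'd': node 0→1
i=38 'c': node 1→12
i=39 'c': node 12→13  → match P2@[37:39]
i=40 'a': node 13→0 (fail-walked)
i=41 'd': node 0→1
i=42 'c': node 1→12
i=43 'c': node 12→13  → match P2@[41:43]
i=44 'd': node 13→1 (fail-walked)
i=45 'd': node 1→1 (fail-walked)
i=46 'b': node 1→2
i=47 'a': node 2→0 (fail-walked)
i=48 'a': node 0→0
i=49 'b': node 0→0
i=50 'b': node 0→0
i=51 'd': node 0→1
i=52 'c': node 1→12
i=53 'a': node 12→14  → match P3@[51:53]
i=54 'b': node 14→0 (fail-walked)
i=55 'a': node 0→0
i=56 'a': node 0→0
i=57 'd': node 0→1
i=58 'c': node 1→12
i=59 'a': node 12→14  → match P3@[57:59]
i=60 'b': node 14→0 (fail-walked)
i=61 'a': node 0→0
i=62 'b': node 0→0

All matches (sorted): [[4,2],[9,1],[9,3],[15,0],[22,1],[22,3],[27,3],[34,0],[39,2],[43,2],[53,3],[59,3]]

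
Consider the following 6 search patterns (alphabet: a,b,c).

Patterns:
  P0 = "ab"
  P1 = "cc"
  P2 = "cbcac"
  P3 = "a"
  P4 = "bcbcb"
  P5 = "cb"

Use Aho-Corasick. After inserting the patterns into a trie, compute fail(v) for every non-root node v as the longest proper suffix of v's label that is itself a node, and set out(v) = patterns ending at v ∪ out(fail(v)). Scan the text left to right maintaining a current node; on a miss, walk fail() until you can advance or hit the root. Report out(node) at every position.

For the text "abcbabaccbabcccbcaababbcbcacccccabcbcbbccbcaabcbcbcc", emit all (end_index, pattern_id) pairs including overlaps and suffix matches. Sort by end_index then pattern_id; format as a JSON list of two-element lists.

Build automaton:
Trie nodes:
  0='ε' goto a→1 b→9 c→3
  1='a' goto b→2  [P3 ends]
  2='ab' goto ·  [P0 ends]
  3='c' goto b→5 c→4
  4='cc' goto ·  [P1 ends]
  5='cb' goto c→6  [P5 ends]
  6='cbc' goto a→7
  7='cbca' goto c→8
  8='cbcac' goto ·  [P2 ends]
  9='b' goto c→10
  10='bc' goto b→11
  11='bcb' goto c→12
  12='bcbc' goto b→13
  13='bcbcb' goto ·  [P4 ends]

BFS fail/out derivation:
  n1('a'): parent n0 fail=0; on 'a' 0 → fail=0;  out {3}∪∅={3}
  n3('c'): parent n0 fail=0; on 'c' 0 → fail=0;  out ∅∪∅=∅
  n9('b'): parent n0 fail=0; on 'b' 0 → fail=0;  out ∅∪∅=∅
  n2('ab'): parent n1 fail=0; on 'b' 0 → fail=9;  out {0}∪∅={0}
  n4('cc'): parent n3 fail=0; on 'c' 0 → fail=3;  out {1}∪∅={1}
  n5('cb'): parent n3 fail=0; on 'b' 0 → fail=9;  out {5}∪∅={5}
  n10('bc'): parent n9 fail=0; on 'c' 0 → fail=3;  out ∅∪∅=∅
  n6('cbc'): parent n5 fail=9; on 'c' 9 → fail=10;  out ∅∪∅=∅
  n11('bcb'): parent n10 fail=3; on 'b' 3 → fail=5;  out ∅∪{5}={5}
  n7('cbca'): parent n6 fail=10; on 'a' 10→3→0 → fail=1;  out ∅∪{3}={3}
  n12('bcbc'): parent n11 fail=5; on 'c' 5 → fail=6;  out ∅∪∅=∅
  n8('cbcac'): parent n7 fail=1; on 'c' 1→0 → fail=3;  out {2}∪∅={2}
  n13('bcbcb'): parent n12 fail=6; on 'b' 6→10 → fail=11;  out {4}∪{5}={4,5}

Run:
i=0 'a': node 0→1  emit P3@[0:0]
i=1 'b': node 1→2  emit P0@[0:1]
i=2 'c': node 2→10 ·f
i=3 'b': node 10→11  emit P5@[2:3]
i=4 'a': node 11→1 ·f  emit P3@[4:4]
i=5 'b': node 1→2  emit P0@[4:5]
i=6 'a': node 2→1 ·f  emit P3@[6:6]
i=7 'c': node 1→3 ·f
i=8 'c': node 3→4  emit P1@[7:8]
i=9 'b': node 4→5 ·f  emit P5@[8:9]
i=10 'a': node 5→1 ·f  emit P3@[10:10]
i=11 'b': node 1→2  emit P0@[10:11]
i=12 'c': node 2→10 ·f
i=13 'c': node 10→4 ·f  emit P1@[12:13]
i=14 'c': node 4→4 ·f  emit P1@[13:14]
i=15 'b': node 4→5 ·f  emit P5@[14:15]
i=16 'c': node 5→6
i=17 'a': node 6→7  emit P3@[17:17]
i=18 'a': node 7→1 ·f  emit P3@[18:18]
i=19 'b': node 1→2  emit P0@[18:19]
i=20 'a': node 2→1 ·f  emit P3@[20:20]
i=21 'b': node 1→2  emit P0@[20:21]
i=22 'b': node 2→9 ·f
i=23 'c': node 9→10
i=24 'b': node 10→11  emit P5@[23:24]
i=25 'c': node 11→12
i=26 'a': node 12→7 ·f  emit P3@[26:26]
i=27 'c': node 7→8  emit P2@[23:27]
i=28 'c': node 8→4 ·f  emit P1@[27:28]
i=29 'c': node 4→4 ·f  emit P1@[28:29]
i=30 'c': node 4→4 ·f  emit P1@[29:30]
i=31 'c': node 4→4 ·f  emit P1@[30:31]
i=32 'a': node 4→1 ·f  emit P3@[32:32]
i=33 'b': node 1→2  emit P0@[32:33]
i=34 'c': node 2→10 ·f
i=35 'b': node 10→11  emit P5@[34:35]
i=36 'c': node 11→12
i=37 'b': node 12→13  emit P4@[33:37],P5@[36:37]
i=38 'b': node 13→9 ·f
i=39 'c': node 9→10
i=40 'c': node 10→4 ·f  emit P1@[39:40]
i=41 'b': node 4→5 ·f  emit P5@[40:41]
i=42 'c': node 5→6
i=43 'a': node 6→7  emit P3@[43:43]
i=44 'a': node 7→1 ·f  emit P3@[44:44]
i=45 'b': node 1→2  emit P0@[44:45]
i=46 'c': node 2→10 ·f
i=47 'b': node 10→11  emit P5@[46:47]
i=48 'c': node 11→12
i=49 'b': node 12→13  emit P4@[45:49],P5@[48:49]
i=50 'c': node 13→12 ·f
i=51 'c': node 12→4 ·f  emit P1@[50:51]

Matches: [[0,3],[1,0],[3,5],[4,3],[5,0],[6,3],[8,1],[9,5],[10,3],[11,0],[13,1],[14,1],[15,5],[17,3],[18,3],[19,0],[20,3],[21,0],[24,5],[26,3],[27,2],[28,1],[29,1],[30,1],[31,1],[32,3],[33,0],[35,5],[37,4],[37,5],[40,1],[41,5],[43,3],[44,3],[45,0],[47,5],[49,4],[49,5],[51,1]]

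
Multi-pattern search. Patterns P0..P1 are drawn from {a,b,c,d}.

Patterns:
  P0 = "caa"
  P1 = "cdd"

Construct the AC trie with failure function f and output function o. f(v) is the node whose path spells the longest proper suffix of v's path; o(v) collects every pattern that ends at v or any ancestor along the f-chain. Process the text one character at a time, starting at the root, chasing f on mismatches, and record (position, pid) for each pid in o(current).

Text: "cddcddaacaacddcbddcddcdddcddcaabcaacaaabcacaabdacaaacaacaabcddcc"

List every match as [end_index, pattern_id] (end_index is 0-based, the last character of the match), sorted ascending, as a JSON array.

Construct AC machine:
Trie (insert patterns):
  n0 'ε': c→1
  n1 'c': a→2 d→4
  n2 'ca': a→3
  n3 'caa': ·  ←P0
  n4 'cd': d→5
  n5 'cdd': ·  ←P1

Failure links (BFS by depth):
  fail(1) 'c': from fail(0)=0 chase 'c': 0 ⇒ 0;  out=∅∪out(0)=∅
  fail(2) 'ca': from fail(1)=0 chase 'a': 0 ⇒ 0;  out=∅∪out(0)=∅
  fail(4) 'cd': from fail(1)=0 chase 'd': 0 ⇒ 0;  out=∅∪out(0)=∅
  fail(3) 'caa': from fail(2)=0 chase 'a': 0 ⇒ 0;  out={0}∪out(0)={0}
  fail(5) 'cdd': from fail(4)=0 chase 'd': 0 ⇒ 0;  out={1}∪out(0)={1}

Scan:
i=0 'c': node 0→1
i=1 'd': node 1→4
i=2 'd': node 4→5  emit P1@[0:2]
i=3 'c': node 5→1 (fail-walked)
i=4 'd': node 1→4
i=5 'd': node 4→5  emit P1@[3:5]
i=6 'a': node 5→0 (fail-walked)
i=7 'a': node 0→0
i=8 'c': node 0→1
i=9 'a': node 1→2
i=10 'a': node 2→3  emit P0@[8:10]
i=11 'c': node 3→1 (fail-walked)
i=12 'd': node 1→4
i=13 'd': node 4→5  emit P1@[11:13]
i=14 'c': node 5→1 (fail-walked)
i=15 'b': node 1→0 (fail-walked)
i=16 'd': node 0→0
i=17 'd': node 0→0
i=18 'c': node 0→1
i=19 'd': node 1→4
i=20 'd': node 4→5  emit P1@[18:20]
i=21 'c': node 5→1 (fail-walked)
i=22 'd': node 1→4
i=23 'd': node 4→5  emit P1@[21:23]
i=24 'd': node 5→0 (fail-walked)
i=25 'c': node 0→1
i=26 'd': node 1→4
i=27 'd': node 4→5  emit P1@[25:27]
i=28 'c': node 5→1 (fail-walked)
i=29 'a': node 1→2
i=30 'a': node 2→3  emit P0@[28:30]
i=31 'b': node 3→0 (fail-walked)
i=32 'c': node 0→1
i=33 'a': node 1→2
i=34 'a': node 2→3  emit P0@[32:34]
i=35 'c': node 3→1 (fail-walked)
i=36 'a': node 1→2
i=37 'a': node 2→3  emit P0@[35:37]
i=38 'a': node 3→0 (fail-walked)
i=39 'b': node 0→0
i=40 'c': node 0→1
i=41 'a': node 1→2
i=42 'c': node 2→1 (fail-walked)
i=43 'a': node 1→2
i=44 'a': node 2→3  emit P0@[42:44]
i=45 'b': node 3→0 (fail-walked)
i=46 'd': node 0→0
i=47 'a': node 0→0
i=48 'c': node 0→1
i=49 'a': node 1→2
i=50 'a': node 2→3  emit P0@[48:50]
i=51 'a': node 3→0 (fail-walked)
i=52 'c': node 0→1
i=53 'a': node 1→2
i=54 'a': node 2→3  emit P0@[52:54]
i=55 'c': node 3→1 (fail-walked)
i=56 'a': node 1→2
i=57 'a': node 2→3  emit P0@[55:57]
i=58 'b': node 3→0 (fail-walked)
i=59 'c': node 0→1
i=60 'd': node 1→4
i=61 'd': node 4→5  emit P1@[59:61]
i=62 'c': node 5→1 (fail-walked)
i=63 'c': node 1→1 (fail-walked)

Matches: [[2,1],[5,1],[10,0],[13,1],[20,1],[23,1],[27,1],[30,0],[34,0],[37,0],[44,0],[50,0],[54,0],[57,0],[61,1]]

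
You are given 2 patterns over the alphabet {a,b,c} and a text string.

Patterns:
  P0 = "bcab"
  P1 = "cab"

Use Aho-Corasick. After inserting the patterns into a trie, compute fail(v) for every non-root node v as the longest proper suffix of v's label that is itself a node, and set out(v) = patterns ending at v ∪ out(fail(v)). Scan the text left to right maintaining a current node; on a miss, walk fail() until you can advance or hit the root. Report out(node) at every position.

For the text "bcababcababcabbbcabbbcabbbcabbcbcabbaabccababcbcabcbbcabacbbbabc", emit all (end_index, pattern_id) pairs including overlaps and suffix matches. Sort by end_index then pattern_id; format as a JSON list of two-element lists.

Build:
Trie nodes:
  0='ε' goto b→1 c→5
  1='b' goto c→2
  2='bc' goto a→3
  3='bca' goto b→4
  4='bcab' goto ·  ←P0
  5='c' goto a→6
  6='ca' goto b→7
  7='cab' goto ·  ←P1

BFS fail/out derivation:
  fail(1) 'b': from fail(0)=0 chase 'b': 0 ⇒ 0;  out=∅∪out(0)=∅
  fail(5) 'c': from fail(0)=0 chase 'c': 0 ⇒ 0;  out=∅∪out(0)=∅
  fail(2) 'bc': from fail(1)=0 chase 'c': 0 ⇒ 5;  out=∅∪out(5)=∅
  fail(6) 'ca': from fail(5)=0 chase 'a': 0 ⇒ 0;  out=∅∪out(0)=∅
  fail(3) 'bca': from fail(2)=5 chase 'a': 5 ⇒ 6;  out=∅∪out(6)=∅
  fail(7) 'cab': from fail(6)=0 chase 'b': 0 ⇒ 1;  out={1}∪out(1)={1}
  fail(4) 'bcab': from fail(3)=6 chase 'b': 6 ⇒ 7;  out={0}∪out(7)={0,1}

Text stream:
pos 0 'b': at 1
pos 1 'c': at 2
pos 2 'a': at 3
pos 3 'b': at 4  emit P0@[0:3],P1@[1:3]
pos 4 'a': at 0 (via fail)
pos 5 'b': at 1
pos 6 'c': at 2
pos 7 'a': at 3
pos 8 'b': at 4  emit P0@[5:8],P1@[6:8]
pos 9 'a': at 0 (via fail)
pos 10 'b': at 1
pos 11 'c': at 2
pos 12 'a': at 3
pos 13 'b': at 4  emit P0@[10:13],P1@[11:13]
pos 14 'b': at 1 (via fail)
pos 15 'b': at 1 (via fail)
pos 16 'c': at 2
pos 17 'a': at 3
pos 18 'b': at 4  emit P0@[15:18],P1@[16:18]
pos 19 'b': at 1 (via fail)
pos 20 'b': at 1 (via fail)
pos 21 'c': at 2
pos 22 'a': at 3
pos 23 'b': at 4  emit P0@[20:23],P1@[21:23]
pos 24 'b': at 1 (via fail)
pos 25 'b': at 1 (via fail)
pos 26 'c': at 2
pos 27 'a': at 3
pos 28 'b': at 4  emit P0@[25:28],P1@[26:28]
pos 29 'b': at 1 (via fail)
pos 30 'c': at 2
pos 31 'b': at 1 (via fail)
pos 32 'c': at 2
pos 33 'a': at 3
pos 34 'b': at 4  emit P0@[31:34],P1@[32:34]
pos 35 'b': at 1 (via fail)
pos 36 'a': at 0 (via fail)
pos 37 'a': at 0
pos 38 'b': at 1
pos 39 'c': at 2
pos 40 'c': at 5 (via fail)
pos 41 'a': at 6
pos 42 'b': at 7  emit P1@[40:42]
pos 43 'a': at 0 (via fail)
pos 44 'b': at 1
pos 45 'c': at 2
pos 46 'b': at 1 (via fail)
pos 47 'c': at 2
pos 48 'a': at 3
pos 49 'b': at 4  emit P0@[46:49],P1@[47:49]
pos 50 'c': at 2 (via fail)
pos 51 'b': at 1 (via fail)
pos 52 'b': at 1 (via fail)
pos 53 'c': at 2
pos 54 'a': at 3
pos 55 'b': at 4  emit P0@[52:55],P1@[53:55]
pos 56 'a': at 0 (via fail)
pos 57 'c': at 5
pos 58 'b': at 1 (via fail)
pos 59 'b': at 1 (via fail)
pos 60 'b': at 1 (via fail)
pos 61 'a': at 0 (via fail)
pos 62 'b': at 1
pos 63 'c': at 2

Result: [[3,0],[3,1],[8,0],[8,1],[13,0],[13,1],[18,0],[18,1],[23,0],[23,1],[28,0],[28,1],[34,0],[34,1],[42,1],[49,0],[49,1],[55,0],[55,1]]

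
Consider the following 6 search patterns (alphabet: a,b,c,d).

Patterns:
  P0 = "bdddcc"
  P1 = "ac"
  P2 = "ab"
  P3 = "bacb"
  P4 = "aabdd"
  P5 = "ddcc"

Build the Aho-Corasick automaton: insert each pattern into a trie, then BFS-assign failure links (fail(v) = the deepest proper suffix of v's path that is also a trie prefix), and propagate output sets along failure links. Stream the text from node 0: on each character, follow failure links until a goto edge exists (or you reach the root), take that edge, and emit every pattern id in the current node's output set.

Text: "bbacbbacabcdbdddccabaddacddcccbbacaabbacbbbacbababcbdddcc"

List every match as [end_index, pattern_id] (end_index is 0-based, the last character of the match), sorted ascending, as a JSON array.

Construct AC machine:
Trie (insert patterns):
  n0 'ε': a→7 b→1 d→17
  n1 'b': a→10 d→2
  n2 'bd': d→3
  n3 'bdd': d→4
  n4 'bddd': c→5
  n5 'bdddc': c→6
  n6 'bdddcc': ·  [P0 ends]
  n7 'a': a→13 b→9 c→8
  n8 'ac': ·  [P1 ends]
  n9 'ab': ·  [P2 ends]
  n10 'ba': c→11
  n11 'bac': b→12
  n12 'bacb': ·  [P3 ends]
  n13 'aa': b→14
  n14 'aab': d→15
  n15 'aabd': d→16
  n16 'aabdd': ·  [P4 ends]
  n17 'd': d→18
  n18 'dd': c→19
  n19 'ddc': c→20
  n20 'ddcc': ·  [P5 ends]

BFS fail/out derivation:
  n1('b'): parent n0 fail=0; on 'b' 0 → fail=0;  out ∅∪∅=∅
  n7('a'): parent n0 fail=0; on 'a' 0 → fail=0;  out ∅∪∅=∅
  n17('d'): parent n0 fail=0; on 'd' 0 → fail=0;  out ∅∪∅=∅
  n2('bd'): parent n1 fail=0; on 'd' 0 → fail=17;  out ∅∪∅=∅
  n8('ac'): parent n7 fail=0; on 'c' 0 → fail=0;  out {1}∪∅={1}
  n9('ab'): parent n7 fail=0; on 'b' 0 → fail=1;  out {2}∪∅={2}
  n10('ba'): parent n1 fail=0; on 'a' 0 → fail=7;  out ∅∪∅=∅
  n13('aa'): parent n7 fail=0; on 'a' 0 → fail=7;  out ∅∪∅=∅
  n18('dd'): parent n17 fail=0; on 'd' 0 → fail=17;  out ∅∪∅=∅
  n3('bdd'): parent n2 fail=17; on 'd' 17 → fail=18;  out ∅∪∅=∅
  n11('bac'): parent n10 fail=7; on 'c' 7 → fail=8;  out ∅∪{1}={1}
  n14('aab'): parent n13 fail=7; on 'b' 7 → fail=9;  out ∅∪{2}={2}
  n19('ddc'): parent n18 fail=17; on 'c' 17→0 → fail=0;  out ∅∪∅=∅
  n4('bddd'): parent n3 fail=18; on 'd' 18→17 → fail=18;  out ∅∪∅=∅
  n12('bacb'): parent n11 fail=8; on 'b' 8→0 → fail=1;  out {3}∪∅={3}
  n15('aabd'): parent n14 fail=9; on 'd' 9→1 → fail=2;  out ∅∪∅=∅
  n20('ddcc'): parent n19 fail=0; on 'c' 0 → fail=0;  out {5}∪∅={5}
  n5('bdddc'): parent n4 fail=18; on 'c' 18 → fail=19;  out ∅∪∅=∅
  n16('aabdd'): parent n15 fail=2; on 'd' 2 → fail=3;  out {4}∪∅={4}
  n6('bdddcc'): parent n5 fail=19; on 'c' 19 → fail=20;  out {0}∪{5}={0,5}

Scan:
i=0 'b': node 0→1
i=1 'b': node 1→1 (via fail)
i=2 'a': node 1→10
i=3 'c': node 10→11  ** P1@[2:3]
i=4 'b': node 11→12  ** P3@[1:4]
i=5 'b': node 12→1 (via fail)
i=6 'a': node 1→10
i=7 'c': node 10→11  ** P1@[6:7]
i=8 'a': node 11→7 (via fail)
i=9 'b': node 7→9  ** P2@[8:9]
i=10 'c': node 9→0 (via fail)
i=11 'd': node 0→17
i=12 'b': node 17→1 (via fail)
i=13 'd': node 1→2
i=14 'd': node 2→3
i=15 'd': node 3→4
i=16 'c': node 4→5
i=17 'c': node 5→6  ** P0@[12:17],P5@[14:17]
i=18 'a': node 6→7 (via fail)
i=19 'b': node 7→9  ** P2@[18:19]
i=20 'a': node 9→10 (via fail)
i=21 'd': node 10→17 (via fail)
i=22 'd': node 17→18
i=23 'a': node 18→7 (via fail)
i=24 'c': node 7→8  ** P1@[23:24]
i=25 'd': node 8→17 (via fail)
i=26 'd': node 17→18
i=27 'c': node 18→19
i=28 'c': node 19→20  ** P5@[25:28]
i=29 'c': node 20→0 (via fail)
i=30 'b': node 0→1
i=31 'b': node 1→1 (via fail)
i=32 'a': node 1→10
i=33 'c': node 10→11  ** P1@[32:33]
i=34 'a': node 11→7 (via fail)
i=35 'a': node 7→13
i=36 'b': node 13→14  ** P2@[35:36]
i=37 'b': node 14→1 (via fail)
i=38 'a': node 1→10
i=39 'c': node 10→11  ** P1@[38:39]
i=40 'b': node 11→12  ** P3@[37:40]
i=41 'b': node 12→1 (via fail)
i=42 'b': node 1→1 (via fail)
i=43 'a': node 1→10
i=44 'c': node 10→11  ** P1@[43:44]
i=45 'b': node 11→12  ** P3@[42:45]
i=46 'a': node 12→10 (via fail)
i=47 'b': node 10→9 (via fail)  ** P2@[46:47]
i=48 'a': node 9→10 (via fail)
i=49 'b': node 10→9 (via fail)  ** P2@[48:49]
i=50 'c': node 9→0 (via fail)
i=51 'b': node 0→1
i=52 'd': node 1→2
i=53 'd': node 2→3
i=54 'd': node 3→4
i=55 'c': node 4→5
i=56 'c': node 5→6  ** P0@[51:56],P5@[53:56]

Result: [[3,1],[4,3],[7,1],[9,2],[17,0],[17,5],[19,2],[24,1],[28,5],[33,1],[36,2],[39,1],[40,3],[44,1],[45,3],[47,2],[49,2],[56,0],[56,5]]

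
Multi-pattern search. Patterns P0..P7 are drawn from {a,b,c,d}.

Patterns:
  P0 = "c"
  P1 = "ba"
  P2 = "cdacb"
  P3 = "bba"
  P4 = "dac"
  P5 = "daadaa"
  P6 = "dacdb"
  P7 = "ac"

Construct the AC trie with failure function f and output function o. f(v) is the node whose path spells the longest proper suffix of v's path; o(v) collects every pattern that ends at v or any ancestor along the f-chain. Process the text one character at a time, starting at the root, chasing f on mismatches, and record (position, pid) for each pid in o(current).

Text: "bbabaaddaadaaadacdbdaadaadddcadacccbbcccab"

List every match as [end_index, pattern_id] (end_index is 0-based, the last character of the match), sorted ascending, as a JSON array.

Construct AC machine:
Trie (insert patterns):
  0='ε' goto a→19 b→2 c→1 d→10
  1='c' goto d→4  [P0 ends]
  2='b' goto a→3 b→8
  3='ba' goto ·  [P1 ends]
  4='cd' goto a→5
  5='cda' goto c→6
  6='cdac' goto b→7
  7='cdacb' goto ·  [P2 ends]
  8='bb' goto a→9
  9='bba' goto ·  [P3 ends]
  10='d' goto a→11
  11='da' goto a→13 c→12
  12='dac' goto d→17  [P4 ends]
  13='daa' goto d→14
  14='daad' goto a→15
  15='daada' goto a→16
  16='daadaa' goto ·  [P5 ends]
  17='dacd' goto b→18
  18='dacdb' goto ·  [P6 ends]
  19='a' goto c→20
  20='ac' goto ·  [P7 ends]

Failure links (BFS by depth):
  n1('c'): parent n0 fail=0; on 'c' 0 → fail=0;  out {0}∪∅={0}
  n2('b'): parent n0 fail=0; on 'b' 0 → fail=0;  out ∅∪∅=∅
  n10('d'): parent n0 fail=0; on 'd' 0 → fail=0;  out ∅∪∅=∅
  n19('a'): parent n0 fail=0; on 'a' 0 → fail=0;  out ∅∪∅=∅
  n3('ba'): parent n2 fail=0; on 'a' 0 → fail=19;  out {1}∪∅={1}
  n4('cd'): parent n1 fail=0; on 'd' 0 → fail=10;  out ∅∪∅=∅
  n8('bb'): parent n2 fail=0; on 'b' 0 → fail=2;  out ∅∪∅=∅
  n11('da'): parent n10 fail=0; on 'a' 0 → fail=19;  out ∅∪∅=∅
  n20('ac'): parent n19 fail=0; on 'c' 0 → fail=1;  out {7}∪{0}={0,7}
  n5('cda'): parent n4 fail=10; on 'a' 10 → fail=11;  out ∅∪∅=∅
  n9('bba'): parent n8 fail=2; on 'a' 2 → fail=3;  out {3}∪{1}={1,3}
  n12('dac'): parent n11 fail=19; on 'c' 19 → fail=20;  out {4}∪{0,7}={0,4,7}
  n13('daa'): parent n11 fail=19; on 'a' 19→0 → fail=19;  out ∅∪∅=∅
  n6('cdac'): parent n5 fail=11; on 'c' 11 → fail=12;  out ∅∪{0,4,7}={0,4,7}
  n14('daad'): parent n13 fail=19; on 'd' 19→0 → fail=10;  out ∅∪∅=∅
  n17('dacd'): parent n12 fail=20; on 'd' 20→1 → fail=4;  out ∅∪∅=∅
  n7('cdacb'): parent n6 fail=12; on 'b' 12→20→1→0 → fail=2;  out {2}∪∅={2}
  n15('daada'): parent n14 fail=10; on 'a' 10 → fail=11;  out ∅∪∅=∅
  n18('dacdb'): parent n17 fail=4; on 'b' 4→10→0 → fail=2;  out {6}∪∅={6}
  n16('daadaa'): parent n15 fail=11; on 'a' 11 → fail=13;  out {5}∪∅={5}

Run:
pos 0 'b': at 2
pos 1 'b': at 8
pos 2 'a': at 9  emit P1@[1:2],P3@[0:2]
pos 3 'b': at 2 (fail-walked)
pos 4 'a': at 3  emit P1@[3:4]
pos 5 'a': at 19 (fail-walked)
pos 6 'd': at 10 (fail-walked)
pos 7 'd': at 10 (fail-walked)
pos 8 'a': at 11
pos 9 'a': at 13
pos 10 'd': at 14
pos 11 'a': at 15
pos 12 'a': at 16  emit P5@[7:12]
pos 13 'a': at 19 (fail-walked)
pos 14 'd': at 10 (fail-walked)
pos 15 'a': at 11
pos 16 'c': at 12  emit P0@[16:16],P4@[14:16],P7@[15:16]
pos 17 'd': at 17
pos 18 'b': at 18  emit P6@[14:18]
pos 19 'd': at 10 (fail-walked)
pos 20 'a': at 11
pos 21 'a': at 13
pos 22 'd': at 14
pos 23 'a': at 15
pos 24 'a': at 16  emit P5@[19:24]
pos 25 'd': at 14 (fail-walked)
pos 26 'd': at 10 (fail-walked)
pos 27 'd': at 10 (fail-walked)
pos 28 'c': at 1 (fail-walked)  emit P0@[28:28]
pos 29 'a': at 19 (fail-walked)
pos 30 'd': at 10 (fail-walked)
pos 31 'a': at 11
pos 32 'c': at 12  emit P0@[32:32],P4@[30:32],P7@[31:32]
pos 33 'c': at 1 (fail-walked)  emit P0@[33:33]
pos 34 'c': at 1 (fail-walked)  emit P0@[34:34]
pos 35 'b': at 2 (fail-walked)
pos 36 'b': at 8
pos 37 'c': at 1 (fail-walked)  emit P0@[37:37]
pos 38 'c': at 1 (fail-walked)  emit P0@[38:38]
pos 39 'c': at 1 (fail-walked)  emit P0@[39:39]
pos 40 'a': at 19 (fail-walked)
pos 41 'b': at 2 (fail-walked)

Result: [[2,1],[2,3],[4,1],[12,5],[16,0],[16,4],[16,7],[18,6],[24,5],[28,0],[32,0],[32,4],[32,7],[33,0],[34,0],[37,0],[38,0],[39,0]]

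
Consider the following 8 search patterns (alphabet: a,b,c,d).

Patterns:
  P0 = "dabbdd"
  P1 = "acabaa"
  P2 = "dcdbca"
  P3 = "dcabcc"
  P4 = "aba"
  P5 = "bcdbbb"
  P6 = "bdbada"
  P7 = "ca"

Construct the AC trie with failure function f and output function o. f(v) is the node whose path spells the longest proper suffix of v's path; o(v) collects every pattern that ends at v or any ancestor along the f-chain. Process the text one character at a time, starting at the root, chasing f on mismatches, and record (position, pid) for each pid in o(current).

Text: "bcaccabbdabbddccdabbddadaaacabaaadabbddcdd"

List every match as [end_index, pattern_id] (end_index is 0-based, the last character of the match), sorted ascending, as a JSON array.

Build:
Trie (insert patterns):
  n0 'ε': a→7 b→24 c→35 d→1
  n1 'd': a→2 c→13
  n2 'da': b→3
  n3 'dab': b→4
  n4 'dabb': d→5
  n5 'dabbd': d→6
  n6 'dabbdd': ·  ←P0
  n7 'a': b→22 c→8
  n8 'ac': a→9
  n9 'aca': b→10
  n10 'acab': a→11
  n11 'acaba': a→12
  n12 'acabaa': ·  ←P1
  n13 'dc': a→18 d→14
  n14 'dcd': b→15
  n15 'dcdb': c→16
  n16 'dcdbc': a→17
  n17 'dcdbca': ·  ←P2
  n18 'dca': b→19
  n19 'dcab': c→20
  n20 'dcabc': c→21
  n21 'dcabcc': ·  ←P3
  n22 'ab': a→23
  n23 'aba': ·  ←P4
  n24 'b': c→25 d→30
  n25 'bc': d→26
  n26 'bcd': b→27
  n27 'bcdb': b→28
  n28 'bcdbb': b→29
  n29 'bcdbbb': ·  ←P5
  n30 'bd': b→31
  n31 'bdb': a→32
  n32 'bdba': d→33
  n33 'bdbad': a→34
  n34 'bdbada': ·  ←P6
  n35 'c': a→36
  n36 'ca': ·  ←P7

BFS fail/out derivation:
  n1('d'): parent n0 fail=0; on 'd' 0 → fail=0;  out ∅∪∅=∅
  n7('a'): parent n0 fail=0; on 'a' 0 → fail=0;  out ∅∪∅=∅
  n24('b'): parent n0 fail=0; on 'b' 0 → fail=0;  out ∅∪∅=∅
  n35('c'): parent n0 fail=0; on 'c' 0 → fail=0;  out ∅∪∅=∅
  n2('da'): parent n1 fail=0; on 'a' 0 → fail=7;  out ∅∪∅=∅
  n8('ac'): parent n7 fail=0; on 'c' 0 → fail=35;  out ∅∪∅=∅
  n13('dc'): parent n1 fail=0; on 'c' 0 → fail=35;  out ∅∪∅=∅
  n22('ab'): parent n7 fail=0; on 'b' 0 → fail=24;  out ∅∪∅=∅
  n25('bc'): parent n24 fail=0; on 'c' 0 → fail=35;  out ∅∪∅=∅
  n30('bd'): parent n24 fail=0; on 'd' 0 → fail=1;  out ∅∪∅=∅
  n36('ca'): parent n35 fail=0; on 'a' 0 → fail=7;  out {7}∪∅={7}
  n3('dab'): parent n2 fail=7; on 'b' 7 → fail=22;  out ∅∪∅=∅
  n9('aca'): parent n8 fail=35; on 'a' 35 → fail=36;  out ∅∪{7}={7}
  n14('dcd'): parent n13 fail=35; on 'd' 35→0 → fail=1;  out ∅∪∅=∅
  n18('dca'): parent n13 fail=35; on 'a' 35 → fail=36;  out ∅∪{7}={7}
  n23('aba'): parent n22 fail=24; on 'a' 24→0 → fail=7;  out {4}∪∅={4}
  n26('bcd'): parent n25 fail=35; on 'd' 35→0 → fail=1;  out ∅∪∅=∅
  n31('bdb'): parent n30 fail=1; on 'b' 1→0 → fail=24;  out ∅∪∅=∅
  n4('dabb'): parent n3 fail=22; on 'b' 22→24→0 → fail=24;  out ∅∪∅=∅
  n10('acab'): parent n9 fail=36; on 'b' 36→7 → fail=22;  out ∅∪∅=∅
  n15('dcdb'): parent n14 fail=1; on 'b' 1→0 → fail=24;  out ∅∪∅=∅
  n19('dcab'): parent n18 fail=36; on 'b' 36→7 → fail=22;  out ∅∪∅=∅
  n27('bcdb'): parent n26 fail=1; on 'b' 1→0 → fail=24;  out ∅∪∅=∅
  n32('bdba'): parent n31 fail=24; on 'a' 24→0 → fail=7;  out ∅∪∅=∅
  n5('dabbd'): parent n4 fail=24; on 'd' 24 → fail=30;  out ∅∪∅=∅
  n11('acaba'): parent n10 fail=22; on 'a' 22 → fail=23;  out ∅∪{4}={4}
  n16('dcdbc'): parent n15 fail=24; on 'c' 24 → fail=25;  out ∅∪∅=∅
  n20('dcabc'): parent n19 fail=22; on 'c' 22→24 → fail=25;  out ∅∪∅=∅
  n28('bcdbb'): parent n27 fail=24; on 'b' 24→0 → fail=24;  out ∅∪∅=∅
  n33('bdbad'): parent n32 fail=7; on 'd' 7→0 → fail=1;  out ∅∪∅=∅
  n6('dabbdd'): parent n5 fail=30; on 'd' 30→1→0 → fail=1;  out {0}∪∅={0}
  n12('acabaa'): parent n11 fail=23; on 'a' 23→7→0 → fail=7;  out {1}∪∅={1}
  n17('dcdbca'): parent n16 fail=25; on 'a' 25→35 → fail=36;  out {2}∪{7}={2,7}
  n21('dcabcc'): parent n20 fail=25; on 'c' 25→35→0 → fail=35;  out {3}∪∅={3}
  n29('bcdbbb'): parent n28 fail=24; on 'b' 24→0 → fail=24;  out {5}∪∅={5}
  n34('bdbada'): parent n33 fail=1; on 'a' 1 → fail=2;  out {6}∪∅={6}

Text stream:
pos 0 'b': at 24
pos 1 'c': at 25
pos 2 'a': at 36 ·f  → match P7@[1:2]
pos 3 'c': at 8 ·f
pos 4 'c': at 35 ·f
pos 5 'a': at 36  → match P7@[4:5]
pos 6 'b': at 22 ·f
pos 7 'b': at 24 ·f
pos 8 'd': at 30
pos 9 'a': at 2 ·f
pos 10 'b': at 3
pos 11 'b': at 4
pos 12 'd': at 5
pos 13 'd': at 6  → match P0@[8:13]
pos 14 'c': at 13 ·f
pos 15 'c': at 35 ·f
pos 16 'd': at 1 ·f
pos 17 'a': at 2
pos 18 'b': at 3
pos 19 'b': at 4
pos 20 'd': at 5
pos 21 'd': at 6  → match P0@[16:21]
pos 22 'a': at 2 ·f
pos 23 'd': at 1 ·f
pos 24 'a': at 2
pos 25 'a': at 7 ·f
pos 26 'a': at 7 ·f
pos 27 'c': at 8
pos 28 'a': at 9  → match P7@[27:28]
pos 29 'b': at 10
pos 30 'a': at 11  → match P4@[28:30]
pos 31 'a': at 12  → match P1@[26:31]
pos 32 'a': at 7 ·f
pos 33 'd': at 1 ·f
pos 34 'a': at 2
pos 35 'b': at 3
pos 36 'b': at 4
pos 37 'd': at 5
pos 38 'd': at 6  → match P0@[33:38]
pos 39 'c': at 13 ·f
pos 40 'd': at 14
pos 41 'd': at 1 ·f

All matches (sorted): [[2,7],[5,7],[13,0],[21,0],[28,7],[30,4],[31,1],[38,0]]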